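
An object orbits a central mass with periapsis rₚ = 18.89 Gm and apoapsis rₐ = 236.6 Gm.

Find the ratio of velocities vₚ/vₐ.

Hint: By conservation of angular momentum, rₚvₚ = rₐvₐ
rₚ = 18.89 Gm = 1.889 × 10^10 m
rₐ = 236.6 Gm = 2.366 × 10^11 m
rₚvₚ = rₐvₐ  ⇒  vₚ/vₐ = rₐ/rₚ
vₚ/vₐ = (2.366 × 10^11) / (1.889 × 10^10) = 12.5251

Final answer: vₚ/vₐ = 12.53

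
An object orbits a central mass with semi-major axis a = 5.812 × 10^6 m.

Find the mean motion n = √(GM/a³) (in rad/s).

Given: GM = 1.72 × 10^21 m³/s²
a = 5.812 × 10^6 m
GM = 1.72 × 10^21 m³/s²
a³ = 1.96326 × 10^20 m³
GM/a³ = (1.72 × 10^21) / (1.96326 × 10^20) = 8.76096 s⁻²
n = √(GM/a³) = 2.95989 rad/s ≈ 2.96 rad/s

Final answer: n = 2.96 rad/s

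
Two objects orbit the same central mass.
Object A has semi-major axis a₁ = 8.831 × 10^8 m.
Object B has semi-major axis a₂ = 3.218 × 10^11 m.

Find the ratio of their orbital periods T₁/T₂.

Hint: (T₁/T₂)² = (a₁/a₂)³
a₁ = 8.831 × 10^8 m
a₂ = 3.218 × 10^11 m
a₁/a₂ = 0.00274425
T₁/T₂ = (a₁/a₂)^(3/2) = (0.00274425)^1.5 = 0.000143759

Final answer: T₁/T₂ = 0.0001438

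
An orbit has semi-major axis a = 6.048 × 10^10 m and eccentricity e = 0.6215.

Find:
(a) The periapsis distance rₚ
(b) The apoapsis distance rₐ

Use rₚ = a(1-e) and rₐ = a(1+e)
a = 6.048 × 10^10 m
e = 0.6215:  1 − e = 0.3785,  1 + e = 1.6215
(a) rₚ = a(1 − e) = 6.048 × 10^10 m × 0.3785 = 2.28917 × 10^10 m ≈ 2.289 × 10^10 m
(b) rₐ = a(1 + e) = 6.048 × 10^10 m × 1.6215 = 9.80683 × 10^10 m ≈ 9.807 × 10^10 m

Final answer:
(a) rₚ = 2.289 × 10^10 m
(b) rₐ = 9.807 × 10^10 m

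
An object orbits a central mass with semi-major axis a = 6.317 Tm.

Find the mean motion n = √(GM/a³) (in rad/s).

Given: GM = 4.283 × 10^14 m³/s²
a = 6.317 Tm = 6.317 × 10^12 m
GM = 4.283 × 10^14 m³/s²
a³ = 2.52077 × 10^38 m³
GM/a³ = (4.283 × 10^14) / (2.52077 × 10^38) = 1.69909 × 10^-24 s⁻²
n = √(GM/a³) = 1.30349 × 10^-12 rad/s ≈ 1.303 × 10^-12 rad/s

Final answer: n = 1.303 × 10^-12 rad/s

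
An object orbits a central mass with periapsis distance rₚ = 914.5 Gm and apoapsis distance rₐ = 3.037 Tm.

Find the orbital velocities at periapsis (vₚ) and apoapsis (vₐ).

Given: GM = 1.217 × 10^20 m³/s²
rₚ = 914.5 Gm = 9.145 × 10^11 m
rₐ = 3.037 Tm = 3.037 × 10^12 m
GM = 1.217 × 10^20 m³/s²
a = (rₚ + rₐ)/2 = 1.97575 × 10^12 m
Vis-viva: v² = GM (2/r − 1/a)
vₚ² = 1.217 × 10^20 × (2.18699 × 10^-12 − 5.06137 × 10^-13) = 2.0456 × 10^8 m²/s²
vₚ = 14302.4 m/s ≈ 14.3 km/s
vₐ² = 1.217 × 10^20 × (6.58545 × 10^-13 − 5.06137 × 10^-13) = 1.8548 × 10^7 m²/s²
vₐ = 4306.74 m/s ≈ 4.307 km/s

Final answer: vₚ = 14.3 km/s, vₐ = 4.307 km/s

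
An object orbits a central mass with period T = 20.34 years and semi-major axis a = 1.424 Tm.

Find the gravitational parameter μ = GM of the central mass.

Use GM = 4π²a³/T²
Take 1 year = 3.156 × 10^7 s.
T = 20.34 years = 6.4193 × 10^8 s
a = 1.424 Tm = 1.424 × 10^12 m
a³ = 2.88755 × 10^36 m³
T² = 4.12075 × 10^17 s²
GM = 4π² × (2.88755 × 10^36) / (4.12075 × 10^17) = 2.76639 × 10^20 m³/s²
GM ≈ 2.766 × 10^20 m³/s²

Final answer: GM = 2.766 × 10^20 m³/s²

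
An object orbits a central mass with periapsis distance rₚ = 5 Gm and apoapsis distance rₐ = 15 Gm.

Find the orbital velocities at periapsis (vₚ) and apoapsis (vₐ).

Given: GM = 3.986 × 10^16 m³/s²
rₚ = 5 Gm = 5 × 10^9 m
rₐ = 15 Gm = 1.5 × 10^10 m
GM = 3.986 × 10^16 m³/s²
a = (rₚ + rₐ)/2 = 1 × 10^10 m
Vis-viva: v² = GM (2/r − 1/a)
vₚ² = 3.986 × 10^16 × (4 × 10^-10 − 1 × 10^-10) = 1.1958 × 10^7 m²/s²
vₚ = 3458.03 m/s ≈ 3.458 km/s
vₐ² = 3.986 × 10^16 × (1.33333 × 10^-10 − 1 × 10^-10) = 1.32867 × 10^6 m²/s²
vₐ = 1152.68 m/s ≈ 1.153 km/s

Final answer: vₚ = 3.458 km/s, vₐ = 1.153 km/s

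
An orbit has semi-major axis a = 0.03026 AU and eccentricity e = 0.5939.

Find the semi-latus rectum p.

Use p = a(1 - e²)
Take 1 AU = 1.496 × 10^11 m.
a = 0.03026 AU = 4.5269 × 10^9 m
e = 0.5939,  e² = 0.352717,  1 − e² = 0.647283
p = a(1 − e²) = 4.5269 × 10^9 m × 0.647283 = 2.93018 × 10^9 m ≈ 0.01959 AU

Final answer: p = 0.01959 AU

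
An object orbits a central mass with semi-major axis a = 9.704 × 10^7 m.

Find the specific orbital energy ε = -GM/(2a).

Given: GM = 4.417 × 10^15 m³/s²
a = 9.704 × 10^7 m
GM = 4.417 × 10^15 m³/s²
2a = 1.9408 × 10^8 m
ε = −GM/(2a) = -2.27587 × 10^7 J/kg ≈ -22.76 MJ/kg

Final answer: -22.76 MJ/kg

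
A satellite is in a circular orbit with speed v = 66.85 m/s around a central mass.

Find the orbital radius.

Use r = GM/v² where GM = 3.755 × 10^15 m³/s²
v = 66.85 m/s
GM = 3.755 × 10^15 m³/s²
v² = 4468.92 m²/s²
r = GM/v² = (3.755 × 10^15) / 4468.92 = 8.40247 × 10^11 m ≈ 840.2 Gm

Final answer: 840.2 Gm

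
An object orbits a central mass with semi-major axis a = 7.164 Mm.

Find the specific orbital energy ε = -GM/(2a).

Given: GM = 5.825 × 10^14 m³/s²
a = 7.164 Mm = 7.164 × 10^6 m
GM = 5.825 × 10^14 m³/s²
2a = 1.4328 × 10^7 m
ε = −GM/(2a) = -4.06547 × 10^7 J/kg ≈ -40.65 MJ/kg

Final answer: -40.65 MJ/kg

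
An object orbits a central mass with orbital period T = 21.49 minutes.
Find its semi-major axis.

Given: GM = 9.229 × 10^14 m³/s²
T = 21.49 minutes = 1289.4 s
GM = 9.229 × 10^14 m³/s²
Kepler's third law: a³ = GM T² / (4π²)
T² = 1.66255 × 10^6 s²
a³ = (9.229 × 10^14) × (1.66255 × 10^6) / (4π²) = 3.8866 × 10^19 m³
a = (a³)^(1/3) = 3.38732 × 10^6 m ≈ 3.387 Mm

Final answer: 3.387 Mm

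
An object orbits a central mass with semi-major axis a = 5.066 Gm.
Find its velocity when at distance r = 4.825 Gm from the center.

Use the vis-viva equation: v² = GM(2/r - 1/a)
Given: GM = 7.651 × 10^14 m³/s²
a = 5.066 Gm = 5.066 × 10^9 m
r = 4.825 Gm = 4.825 × 10^9 m
GM = 7.651 × 10^14 m³/s²
2/r − 1/a = 4.14508 × 10^-10 − 1.97394 × 10^-10 = 2.17113 × 10^-10 m⁻¹
v² = GM (2/r − 1/a) = 166113 m²/s²
v = 407.57 m/s ≈ 407.6 m/s

Final answer: 407.6 m/s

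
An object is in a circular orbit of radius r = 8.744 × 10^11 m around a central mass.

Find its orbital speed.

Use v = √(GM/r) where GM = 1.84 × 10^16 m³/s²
r = 8.744 × 10^11 m
GM = 1.84 × 10^16 m³/s²
GM/r = (1.84 × 10^16) / (8.744 × 10^11) = 21043 m²/s²
v = √(GM/r) = 145.062 m/s ≈ 145.1 m/s

Final answer: 145.1 m/s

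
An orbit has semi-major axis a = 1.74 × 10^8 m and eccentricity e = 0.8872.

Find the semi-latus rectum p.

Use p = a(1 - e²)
a = 1.74 × 10^8 m
e = 0.8872,  e² = 0.787124,  1 − e² = 0.212876
p = a(1 − e²) = 1.74 × 10^8 m × 0.212876 = 3.70405 × 10^7 m ≈ 3.704 × 10^7 m

Final answer: p = 3.704 × 10^7 m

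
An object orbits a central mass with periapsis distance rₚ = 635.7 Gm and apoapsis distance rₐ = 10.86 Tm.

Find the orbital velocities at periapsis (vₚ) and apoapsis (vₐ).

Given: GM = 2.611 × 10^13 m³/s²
rₚ = 635.7 Gm = 6.357 × 10^11 m
rₐ = 10.86 Tm = 1.086 × 10^13 m
GM = 2.611 × 10^13 m³/s²
a = (rₚ + rₐ)/2 = 5.74785 × 10^12 m
Vis-viva: v² = GM (2/r − 1/a)
vₚ² = 2.611 × 10^13 × (3.14614 × 10^-12 − 1.73978 × 10^-13) = 77.6031 m²/s²
vₚ = 8.80926 m/s ≈ 8.809 m/s
vₐ² = 2.611 × 10^13 × (1.84162 × 10^-13 − 1.73978 × 10^-13) = 0.265903 m²/s²
vₐ = 0.515658 m/s ≈ 0.5157 m/s

Final answer: vₚ = 8.809 m/s, vₐ = 0.5157 m/s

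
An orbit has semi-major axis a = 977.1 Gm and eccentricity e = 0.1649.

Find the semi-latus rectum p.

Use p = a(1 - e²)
a = 977.1 Gm = 9.771 × 10^11 m
e = 0.1649,  e² = 0.027192,  1 − e² = 0.972808
p = a(1 − e²) = 9.771 × 10^11 m × 0.972808 = 9.50531 × 10^11 m ≈ 950.5 Gm

Final answer: p = 950.5 Gm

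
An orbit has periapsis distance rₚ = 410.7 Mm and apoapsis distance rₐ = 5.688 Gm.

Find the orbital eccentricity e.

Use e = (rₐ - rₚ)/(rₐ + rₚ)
rₚ = 410.7 Mm = 4.107 × 10^8 m
rₐ = 5.688 Gm = 5.688 × 10^9 m
rₐ − rₚ = 5.2773 × 10^9 m
rₐ + rₚ = 6.0987 × 10^9 m
e = (rₐ − rₚ)/(rₐ + rₚ) = 0.865316

Final answer: e = 0.8653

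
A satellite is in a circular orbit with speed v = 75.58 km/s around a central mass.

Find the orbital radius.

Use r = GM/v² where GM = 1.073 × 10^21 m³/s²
v = 75.58 km/s = 75580 m/s
GM = 1.073 × 10^21 m³/s²
v² = 5.71234 × 10^9 m²/s²
r = GM/v² = (1.073 × 10^21) / (5.71234 × 10^9) = 1.87839 × 10^11 m ≈ 1.878 × 10^11 m

Final answer: 1.878 × 10^11 m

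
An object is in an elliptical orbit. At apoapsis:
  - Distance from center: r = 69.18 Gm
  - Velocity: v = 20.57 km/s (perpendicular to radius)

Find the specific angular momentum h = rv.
r = 69.18 Gm = 6.918 × 10^10 m
v = 20.57 km/s = 20570 m/s
h = rv = 6.918 × 10^10 × 20570 = 1.42303 × 10^15 m²/s ≈ 1.423 × 10^15 m²/s

Final answer: h = 1.423 × 10^15 m²/s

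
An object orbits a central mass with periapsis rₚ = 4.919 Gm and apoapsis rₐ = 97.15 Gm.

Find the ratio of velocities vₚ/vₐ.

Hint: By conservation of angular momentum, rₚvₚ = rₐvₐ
rₚ = 4.919 Gm = 4.919 × 10^9 m
rₐ = 97.15 Gm = 9.715 × 10^10 m
rₚvₚ = rₐvₐ  ⇒  vₚ/vₐ = rₐ/rₚ
vₚ/vₐ = (9.715 × 10^10) / (4.919 × 10^9) = 19.7499

Final answer: vₚ/vₐ = 19.75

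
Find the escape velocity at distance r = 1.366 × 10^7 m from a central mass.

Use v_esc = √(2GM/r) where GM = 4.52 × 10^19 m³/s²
r = 1.366 × 10^7 m
GM = 4.52 × 10^19 m³/s²
2GM/r = 2 × (4.52 × 10^19) / (1.366 × 10^7) = 6.61786 × 10^12 m²/s²
v_esc = √(2GM/r) = 2.57252 × 10^6 m/s ≈ 2573 km/s

Final answer: 2573 km/s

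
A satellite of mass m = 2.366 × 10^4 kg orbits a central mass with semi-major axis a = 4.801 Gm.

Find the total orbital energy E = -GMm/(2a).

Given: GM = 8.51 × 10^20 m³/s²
a = 4.801 Gm = 4.801 × 10^9 m
GM = 8.51 × 10^20 m³/s²
2a = 9.602 × 10^9 m
GMm = 8.51 × 10^20 × 23660 = 2.01347 × 10^25 m³·kg/s²
E = −GMm/(2a) = -2.09692 × 10^15 J ≈ -2.097 PJ

Final answer: -2.097 PJ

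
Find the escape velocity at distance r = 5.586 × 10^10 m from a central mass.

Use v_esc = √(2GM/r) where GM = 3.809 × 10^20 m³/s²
r = 5.586 × 10^10 m
GM = 3.809 × 10^20 m³/s²
2GM/r = 2 × (3.809 × 10^20) / (5.586 × 10^10) = 1.36377 × 10^10 m²/s²
v_esc = √(2GM/r) = 116780 m/s ≈ 116.8 km/s

Final answer: 116.8 km/s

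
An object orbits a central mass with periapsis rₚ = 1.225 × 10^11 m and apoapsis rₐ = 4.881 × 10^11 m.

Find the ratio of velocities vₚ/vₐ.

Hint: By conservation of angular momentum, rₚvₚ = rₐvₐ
rₚ = 1.225 × 10^11 m
rₐ = 4.881 × 10^11 m
rₚvₚ = rₐvₐ  ⇒  vₚ/vₐ = rₐ/rₚ
vₚ/vₐ = (4.881 × 10^11) / (1.225 × 10^11) = 3.98449

Final answer: vₚ/vₐ = 3.984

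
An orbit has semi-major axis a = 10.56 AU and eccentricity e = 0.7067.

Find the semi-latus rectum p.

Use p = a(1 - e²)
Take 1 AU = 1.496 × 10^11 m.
a = 10.56 AU = 1.57978 × 10^12 m
e = 0.7067,  e² = 0.499425,  1 − e² = 0.500575
p = a(1 − e²) = 1.57978 × 10^12 m × 0.500575 = 7.90797 × 10^11 m ≈ 5.286 AU

Final answer: p = 5.286 AU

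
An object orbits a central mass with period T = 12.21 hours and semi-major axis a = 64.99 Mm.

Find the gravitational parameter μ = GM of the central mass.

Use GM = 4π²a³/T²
T = 12.21 hours = 43956 s
a = 64.99 Mm = 6.499 × 10^7 m
a³ = 2.74498 × 10^23 m³
T² = 1.93213 × 10^9 s²
GM = 4π² × (2.74498 × 10^23) / (1.93213 × 10^9) = 5.60871 × 10^15 m³/s²
GM ≈ 5.609 × 10^15 m³/s²

Final answer: GM = 5.609 × 10^15 m³/s²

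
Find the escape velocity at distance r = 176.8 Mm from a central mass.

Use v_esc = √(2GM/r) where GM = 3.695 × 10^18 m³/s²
r = 176.8 Mm = 1.768 × 10^8 m
GM = 3.695 × 10^18 m³/s²
2GM/r = 2 × (3.695 × 10^18) / (1.768 × 10^8) = 4.17986 × 10^10 m²/s²
v_esc = √(2GM/r) = 204447 m/s ≈ 204.4 km/s

Final answer: 204.4 km/s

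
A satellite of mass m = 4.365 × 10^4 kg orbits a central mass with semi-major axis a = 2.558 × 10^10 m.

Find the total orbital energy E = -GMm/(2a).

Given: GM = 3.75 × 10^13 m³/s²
a = 2.558 × 10^10 m
GM = 3.75 × 10^13 m³/s²
2a = 5.116 × 10^10 m
GMm = 3.75 × 10^13 × 43650 = 1.63688 × 10^18 m³·kg/s²
E = −GMm/(2a) = -3.19952 × 10^7 J ≈ -32 MJ

Final answer: -32 MJ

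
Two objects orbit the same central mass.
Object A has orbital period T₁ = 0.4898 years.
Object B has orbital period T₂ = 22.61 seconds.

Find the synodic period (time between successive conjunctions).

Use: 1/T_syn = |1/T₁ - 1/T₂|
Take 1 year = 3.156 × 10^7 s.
T₁ = 0.4898 years = 1.54581 × 10^7 s
T₂ = 22.61 seconds
1/T₁ = 6.46911 × 10^-8 s⁻¹
1/T₂ = 0.0442282 s⁻¹
|1/T₁ − 1/T₂| = 0.0442282 s⁻¹
T_syn = 1 / |1/T₁ − 1/T₂| = 22.61 s ≈ 22.61 seconds

Final answer: T_syn = 22.61 seconds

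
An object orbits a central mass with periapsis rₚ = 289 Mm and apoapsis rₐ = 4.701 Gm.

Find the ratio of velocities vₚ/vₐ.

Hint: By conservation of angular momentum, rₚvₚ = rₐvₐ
rₚ = 289 Mm = 2.89 × 10^8 m
rₐ = 4.701 Gm = 4.701 × 10^9 m
rₚvₚ = rₐvₐ  ⇒  vₚ/vₐ = rₐ/rₚ
vₚ/vₐ = (4.701 × 10^9) / (2.89 × 10^8) = 16.2664

Final answer: vₚ/vₐ = 16.27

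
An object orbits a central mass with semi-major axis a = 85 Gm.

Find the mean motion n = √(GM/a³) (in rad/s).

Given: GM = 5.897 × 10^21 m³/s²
a = 85 Gm = 8.5 × 10^10 m
GM = 5.897 × 10^21 m³/s²
a³ = 6.14125 × 10^32 m³
GM/a³ = (5.897 × 10^21) / (6.14125 × 10^32) = 9.60228 × 10^-12 s⁻²
n = √(GM/a³) = 3.09875 × 10^-6 rad/s ≈ 3.099 × 10^-6 rad/s

Final answer: n = 3.099 × 10^-6 rad/s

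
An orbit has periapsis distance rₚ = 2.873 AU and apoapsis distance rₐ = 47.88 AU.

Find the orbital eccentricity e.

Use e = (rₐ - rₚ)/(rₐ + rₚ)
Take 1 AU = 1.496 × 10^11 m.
rₚ = 2.873 AU = 4.29801 × 10^11 m
rₐ = 47.88 AU = 7.16285 × 10^12 m
rₐ − rₚ = 6.73305 × 10^12 m
rₐ + rₚ = 7.59265 × 10^12 m
e = (rₐ − rₚ)/(rₐ + rₚ) = 0.886785

Final answer: e = 0.8868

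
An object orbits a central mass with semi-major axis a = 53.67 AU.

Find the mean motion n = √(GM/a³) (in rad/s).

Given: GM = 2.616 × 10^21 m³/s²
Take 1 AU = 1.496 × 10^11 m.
a = 53.67 AU = 8.02903 × 10^12 m
GM = 2.616 × 10^21 m³/s²
a³ = 5.17594 × 10^38 m³
GM/a³ = (2.616 × 10^21) / (5.17594 × 10^38) = 5.05415 × 10^-18 s⁻²
n = √(GM/a³) = 2.24814 × 10^-9 rad/s ≈ 2.248 × 10^-9 rad/s

Final answer: n = 2.248 × 10^-9 rad/s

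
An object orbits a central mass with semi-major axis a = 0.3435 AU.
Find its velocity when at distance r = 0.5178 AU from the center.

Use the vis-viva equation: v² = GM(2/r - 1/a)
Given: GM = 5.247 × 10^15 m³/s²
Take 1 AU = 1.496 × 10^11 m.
a = 0.3435 AU = 5.13876 × 10^10 m
r = 0.5178 AU = 7.74629 × 10^10 m
GM = 5.247 × 10^15 m³/s²
2/r − 1/a = 2.58188 × 10^-11 − 1.94599 × 10^-11 = 6.35887 × 10^-12 m⁻¹
v² = GM (2/r − 1/a) = 33365 m²/s²
v = 182.661 m/s ≈ 182.7 m/s

Final answer: 182.7 m/s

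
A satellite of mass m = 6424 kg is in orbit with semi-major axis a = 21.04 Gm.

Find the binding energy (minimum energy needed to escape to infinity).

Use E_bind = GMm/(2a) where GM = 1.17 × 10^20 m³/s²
a = 21.04 Gm = 2.104 × 10^10 m
GM = 1.17 × 10^20 m³/s²
m = 6424 kg
GMm = 1.17 × 10^20 × 6424 = 7.51608 × 10^23 m³·kg/s²
2a = 4.208 × 10^10 m
E_bind = GMm/(2a) = 1.78614 × 10^13 J ≈ 17.86 TJ

Final answer: 17.86 TJ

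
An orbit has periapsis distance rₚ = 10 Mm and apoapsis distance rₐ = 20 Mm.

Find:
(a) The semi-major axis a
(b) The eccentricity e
rₚ = 10 Mm = 1 × 10^7 m
rₐ = 20 Mm = 2 × 10^7 m
(a) a = (rₚ + rₐ)/2 = 1.5 × 10^7 m ≈ 15 Mm
(b) e = (rₐ − rₚ)/(rₐ + rₚ) = (1 × 10^7) / (3 × 10^7) = 0.333333

Final answer:
(a) a = 15 Mm
(b) e = 0.3333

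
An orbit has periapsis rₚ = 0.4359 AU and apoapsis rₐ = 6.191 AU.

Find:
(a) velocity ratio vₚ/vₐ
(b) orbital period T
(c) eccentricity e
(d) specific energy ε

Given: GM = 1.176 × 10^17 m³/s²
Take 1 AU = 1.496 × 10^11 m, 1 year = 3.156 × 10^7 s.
rₚ = 0.4359 AU = 6.52106 × 10^10 m
rₐ = 6.191 AU = 9.26174 × 10^11 m
GM = 1.176 × 10^17 m³/s²
a = (rₚ + rₐ)/2 = 4.95692 × 10^11 m
e = (rₐ − rₚ)/(rₐ + rₚ) = (8.60963 × 10^11) / (9.91384 × 10^11) = 0.868445
(a) vₚ/vₐ = rₐ/rₚ (angular momentum) = (9.26174 × 10^11) / (6.52106 × 10^10) = 14.2028 ≈ 14.2
(b) a³ = 1.21797 × 10^35 m³;  T = 2π √(a³/GM) = 2π × 1.01769 × 10^9 s = 6.39432 × 10^9 s ≈ 202.6 years
(c) e = 0.868445 ≈ 0.8684
(d) 2a = 9.91384 × 10^11 m;  ε = −GM/(2a) = -118622 J/kg ≈ -118.6 kJ/kg

Final answer:
(a) velocity ratio vₚ/vₐ = 14.2
(b) orbital period T = 202.6 years
(c) eccentricity e = 0.8684
(d) specific energy ε = -118.6 kJ/kg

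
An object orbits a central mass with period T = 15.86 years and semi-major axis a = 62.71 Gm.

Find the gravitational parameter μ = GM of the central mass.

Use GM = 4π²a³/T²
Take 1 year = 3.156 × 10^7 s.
T = 15.86 years = 5.00542 × 10^8 s
a = 62.71 Gm = 6.271 × 10^10 m
a³ = 2.4661 × 10^32 m³
T² = 2.50542 × 10^17 s²
GM = 4π² × (2.4661 × 10^32) / (2.50542 × 10^17) = 3.88588 × 10^16 m³/s²
GM ≈ 3.886 × 10^16 m³/s²

Final answer: GM = 3.886 × 10^16 m³/s²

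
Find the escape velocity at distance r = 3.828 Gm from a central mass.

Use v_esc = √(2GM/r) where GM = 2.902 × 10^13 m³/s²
r = 3.828 Gm = 3.828 × 10^9 m
GM = 2.902 × 10^13 m³/s²
2GM/r = 2 × (2.902 × 10^13) / (3.828 × 10^9) = 15162 m²/s²
v_esc = √(2GM/r) = 123.134 m/s ≈ 123.1 m/s

Final answer: 123.1 m/s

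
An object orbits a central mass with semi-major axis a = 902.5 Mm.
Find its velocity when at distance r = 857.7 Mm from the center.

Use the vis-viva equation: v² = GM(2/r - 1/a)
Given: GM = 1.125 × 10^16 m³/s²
a = 902.5 Mm = 9.025 × 10^8 m
r = 857.7 Mm = 8.577 × 10^8 m
GM = 1.125 × 10^16 m³/s²
2/r − 1/a = 2.33182 × 10^-9 − 1.10803 × 10^-9 = 1.22378 × 10^-9 m⁻¹
v² = GM (2/r − 1/a) = 1.37676 × 10^7 m²/s²
v = 3710.47 m/s ≈ 3.71 km/s

Final answer: 3.71 km/s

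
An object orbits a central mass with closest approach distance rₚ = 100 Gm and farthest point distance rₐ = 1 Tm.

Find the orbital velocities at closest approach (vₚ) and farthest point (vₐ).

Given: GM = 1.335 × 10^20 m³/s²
rₚ = 100 Gm = 1 × 10^11 m
rₐ = 1 Tm = 1 × 10^12 m
GM = 1.335 × 10^20 m³/s²
a = (rₚ + rₐ)/2 = 5.5 × 10^11 m
Vis-viva: v² = GM (2/r − 1/a)
vₚ² = 1.335 × 10^20 × (2 × 10^-11 − 1.81818 × 10^-12) = 2.42727 × 10^9 m²/s²
vₚ = 49267.4 m/s ≈ 49.27 km/s
vₐ² = 1.335 × 10^20 × (2 × 10^-12 − 1.81818 × 10^-12) = 2.42727 × 10^7 m²/s²
vₐ = 4926.74 m/s ≈ 4.927 km/s

Final answer: vₚ = 49.27 km/s, vₐ = 4.927 km/s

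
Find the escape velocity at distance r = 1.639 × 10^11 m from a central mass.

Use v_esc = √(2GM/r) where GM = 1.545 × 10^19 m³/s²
r = 1.639 × 10^11 m
GM = 1.545 × 10^19 m³/s²
2GM/r = 2 × (1.545 × 10^19) / (1.639 × 10^11) = 1.8853 × 10^8 m²/s²
v_esc = √(2GM/r) = 13730.6 m/s ≈ 13.73 km/s

Final answer: 13.73 km/s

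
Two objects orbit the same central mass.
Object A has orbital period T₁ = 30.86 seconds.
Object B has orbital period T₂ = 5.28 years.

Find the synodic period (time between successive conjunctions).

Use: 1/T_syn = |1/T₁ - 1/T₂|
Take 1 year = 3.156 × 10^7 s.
T₁ = 30.86 seconds
T₂ = 5.28 years = 1.66637 × 10^8 s
1/T₁ = 0.0324044 s⁻¹
1/T₂ = 6.00108 × 10^-9 s⁻¹
|1/T₁ − 1/T₂| = 0.0324044 s⁻¹
T_syn = 1 / |1/T₁ − 1/T₂| = 30.86 s ≈ 30.86 seconds

Final answer: T_syn = 30.86 seconds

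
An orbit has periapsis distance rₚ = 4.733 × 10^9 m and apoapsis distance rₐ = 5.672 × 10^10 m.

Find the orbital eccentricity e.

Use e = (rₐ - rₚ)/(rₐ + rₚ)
rₚ = 4.733 × 10^9 m
rₐ = 5.672 × 10^10 m
rₐ − rₚ = 5.1987 × 10^10 m
rₐ + rₚ = 6.1453 × 10^10 m
e = (rₐ − rₚ)/(rₐ + rₚ) = 0.845964

Final answer: e = 0.846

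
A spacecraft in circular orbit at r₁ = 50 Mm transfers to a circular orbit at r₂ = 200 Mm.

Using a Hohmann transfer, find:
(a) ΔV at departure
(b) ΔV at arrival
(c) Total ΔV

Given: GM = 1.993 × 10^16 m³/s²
r₁ = 50 Mm = 5 × 10^7 m
r₂ = 200 Mm = 2 × 10^8 m
GM = 1.993 × 10^16 m³/s²
Transfer ellipse: a_t = (r₁ + r₂)/2 = 1.25 × 10^8 m
Circular speed at r₁: v₁ = √(GM/r₁) = 19965 m/s
Transfer speed at r₁ (periapsis): v₁ₜ = √(GM(2/r₁ − 1/a_t)) = 25253.9 m/s
(a) ΔV₁ = v₁ₜ − v₁ = 5288.94 m/s ≈ 5.289 km/s
Circular speed at r₂: v₂ = √(GM/r₂) = 9982.48 m/s
Transfer speed at r₂ (apoapsis): v₂ₜ = √(GM(2/r₂ − 1/a_t)) = 6313.48 m/s
(b) ΔV₂ = v₂ − v₂ₜ = 3669.01 m/s ≈ 3.669 km/s
(c) ΔV_total = ΔV₁ + ΔV₂ = 8957.95 m/s ≈ 8.958 km/s

Final answer:
(a) ΔV₁ = 5.289 km/s
(b) ΔV₂ = 3.669 km/s
(c) ΔV_total = 8.958 km/s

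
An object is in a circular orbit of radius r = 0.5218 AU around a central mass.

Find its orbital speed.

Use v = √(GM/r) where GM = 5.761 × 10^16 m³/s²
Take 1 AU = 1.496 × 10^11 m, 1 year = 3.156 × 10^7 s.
r = 0.5218 AU = 7.80613 × 10^10 m
GM = 5.761 × 10^16 m³/s²
GM/r = (5.761 × 10^16) / (7.80613 × 10^10) = 738010 m²/s²
v = √(GM/r) = 859.075 m/s ≈ 0.1812 AU/year

Final answer: 0.1812 AU/year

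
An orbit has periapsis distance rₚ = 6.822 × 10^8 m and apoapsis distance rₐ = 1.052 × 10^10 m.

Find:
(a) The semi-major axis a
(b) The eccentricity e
rₚ = 6.822 × 10^8 m
rₐ = 1.052 × 10^10 m
(a) a = (rₚ + rₐ)/2 = 5.6011 × 10^9 m ≈ 5.601 × 10^9 m
(b) e = (rₐ − rₚ)/(rₐ + rₚ) = (9.8378 × 10^9) / (1.12022 × 10^10) = 0.878202

Final answer:
(a) a = 5.601 × 10^9 m
(b) e = 0.8782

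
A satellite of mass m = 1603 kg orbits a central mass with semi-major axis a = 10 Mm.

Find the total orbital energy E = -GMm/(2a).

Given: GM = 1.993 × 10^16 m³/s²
a = 10 Mm = 1 × 10^7 m
GM = 1.993 × 10^16 m³/s²
2a = 2 × 10^7 m
GMm = 1.993 × 10^16 × 1603 = 3.19478 × 10^19 m³·kg/s²
E = −GMm/(2a) = -1.59739 × 10^12 J ≈ -1.597 TJ

Final answer: -1.597 TJ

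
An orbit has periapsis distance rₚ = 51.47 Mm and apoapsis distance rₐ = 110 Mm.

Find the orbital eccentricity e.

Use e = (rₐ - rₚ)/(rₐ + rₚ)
rₚ = 51.47 Mm = 5.147 × 10^7 m
rₐ = 110 Mm = 1.1 × 10^8 m
rₐ − rₚ = 5.853 × 10^7 m
rₐ + rₚ = 1.6147 × 10^8 m
e = (rₐ − rₚ)/(rₐ + rₚ) = 0.362482

Final answer: e = 0.3625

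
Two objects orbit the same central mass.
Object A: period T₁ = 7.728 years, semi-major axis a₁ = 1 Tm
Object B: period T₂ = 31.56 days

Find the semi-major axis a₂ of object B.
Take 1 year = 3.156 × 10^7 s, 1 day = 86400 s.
T₁ = 7.728 years = 2.43896 × 10^8 s
T₂ = 31.56 days = 2.72678 × 10^6 s
a₁ = 1 Tm = 1 × 10^12 m
Kepler's third law: (T₂/T₁)² = (a₂/a₁)³  ⇒  a₂ = a₁ (T₂/T₁)^(2/3)
T₂/T₁ = 0.0111801
(T₂/T₁)^(2/3) = 0.0499994
a₂ = 1 × 10^12 m × 0.0499994 = 4.99994 × 10^10 m ≈ 50 Gm

Final answer: a₂ = 50 Gm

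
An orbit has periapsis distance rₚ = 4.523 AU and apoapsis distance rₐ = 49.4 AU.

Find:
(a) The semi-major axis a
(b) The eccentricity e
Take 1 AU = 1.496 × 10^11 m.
rₚ = 4.523 AU = 6.76641 × 10^11 m
rₐ = 49.4 AU = 7.39024 × 10^12 m
(a) a = (rₚ + rₐ)/2 = 4.03344 × 10^12 m ≈ 26.96 AU
(b) e = (rₐ − rₚ)/(rₐ + rₚ) = (6.7136 × 10^12) / (8.06688 × 10^12) = 0.832242

Final answer:
(a) a = 26.96 AU
(b) e = 0.8322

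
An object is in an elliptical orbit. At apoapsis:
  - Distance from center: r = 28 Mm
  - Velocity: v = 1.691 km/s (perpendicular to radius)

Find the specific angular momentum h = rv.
r = 28 Mm = 2.8 × 10^7 m
v = 1.691 km/s = 1691 m/s
h = rv = 2.8 × 10^7 × 1691 = 4.7348 × 10^10 m²/s ≈ 4.735 × 10^10 m²/s

Final answer: h = 4.735 × 10^10 m²/s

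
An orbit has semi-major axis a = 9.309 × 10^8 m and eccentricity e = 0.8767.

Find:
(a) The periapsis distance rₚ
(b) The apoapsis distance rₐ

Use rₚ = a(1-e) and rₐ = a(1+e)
a = 9.309 × 10^8 m
e = 0.8767:  1 − e = 0.1233,  1 + e = 1.8767
(a) rₚ = a(1 − e) = 9.309 × 10^8 m × 0.1233 = 1.1478 × 10^8 m ≈ 1.148 × 10^8 m
(b) rₐ = a(1 + e) = 9.309 × 10^8 m × 1.8767 = 1.74702 × 10^9 m ≈ 1.747 × 10^9 m

Final answer:
(a) rₚ = 1.148 × 10^8 m
(b) rₐ = 1.747 × 10^9 m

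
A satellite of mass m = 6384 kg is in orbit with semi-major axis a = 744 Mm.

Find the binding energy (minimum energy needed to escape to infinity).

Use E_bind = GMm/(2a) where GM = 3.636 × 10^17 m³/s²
a = 744 Mm = 7.44 × 10^8 m
GM = 3.636 × 10^17 m³/s²
m = 6384 kg
GMm = 3.636 × 10^17 × 6384 = 2.32122 × 10^21 m³·kg/s²
2a = 1.488 × 10^9 m
E_bind = GMm/(2a) = 1.55996 × 10^12 J ≈ 1.56 TJ

Final answer: 1.56 TJ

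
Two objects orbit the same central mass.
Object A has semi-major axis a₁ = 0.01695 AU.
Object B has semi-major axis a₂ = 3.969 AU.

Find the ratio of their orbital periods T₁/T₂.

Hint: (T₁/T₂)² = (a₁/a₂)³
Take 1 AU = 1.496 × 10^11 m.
a₁ = 0.01695 AU = 2.53572 × 10^9 m
a₂ = 3.969 AU = 5.93762 × 10^11 m
a₁/a₂ = 0.0042706
T₁/T₂ = (a₁/a₂)^(3/2) = (0.0042706)^1.5 = 0.000279083

Final answer: T₁/T₂ = 0.0002791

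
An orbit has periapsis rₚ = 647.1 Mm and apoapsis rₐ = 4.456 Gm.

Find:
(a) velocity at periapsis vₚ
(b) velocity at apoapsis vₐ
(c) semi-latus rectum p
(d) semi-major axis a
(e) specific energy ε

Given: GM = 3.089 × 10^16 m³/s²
rₚ = 647.1 Mm = 6.471 × 10^8 m
rₐ = 4.456 Gm = 4.456 × 10^9 m
GM = 3.089 × 10^16 m³/s²
a = (rₚ + rₐ)/2 = 2.55155 × 10^9 m
e = (rₐ − rₚ)/(rₐ + rₚ) = (3.8089 × 10^9) / (5.1031 × 10^9) = 0.746389
(a) vₚ² = GM (2/rₚ − 1/a) = 3.089 × 10^16 × (3.09071 × 10^-9 − 3.91919 × 10^-10) = 8.33657 × 10^7 m²/s²;  vₚ = 9130.48 m/s ≈ 9.13 km/s
(b) vₐ² = GM (2/rₐ − 1/a) = 3.089 × 10^16 × (4.48833 × 10^-10 − 3.91919 × 10^-10) = 1.75809 × 10^6 m²/s²;  vₐ = 1325.93 m/s ≈ 1.326 km/s
(c) 1 − e² = 0.442903;  p = a(1 − e²) = 2.55155 × 10^9 × 0.442903 = 1.13009 × 10^9 m ≈ 1.13 Gm
(d) a = 2.55155 × 10^9 m ≈ 2.552 Gm
(e) 2a = 5.1031 × 10^9 m;  ε = −GM/(2a) = -6.05318 × 10^6 J/kg ≈ -6.053 MJ/kg

Final answer:
(a) velocity at periapsis vₚ = 9.13 km/s
(b) velocity at apoapsis vₐ = 1.326 km/s
(c) semi-latus rectum p = 1.13 Gm
(d) semi-major axis a = 2.552 Gm
(e) specific energy ε = -6.053 MJ/kg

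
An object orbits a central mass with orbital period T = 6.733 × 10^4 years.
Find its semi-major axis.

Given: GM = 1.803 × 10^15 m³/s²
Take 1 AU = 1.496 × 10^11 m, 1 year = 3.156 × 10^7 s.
T = 6.733 × 10^4 years = 2.12493 × 10^12 s
GM = 1.803 × 10^15 m³/s²
Kepler's third law: a³ = GM T² / (4π²)
T² = 4.51535 × 10^24 s²
a³ = (1.803 × 10^15) × (4.51535 × 10^24) / (4π²) = 2.06218 × 10^38 m³
a = (a³)^(1/3) = 5.90803 × 10^12 m ≈ 39.49 AU

Final answer: 39.49 AU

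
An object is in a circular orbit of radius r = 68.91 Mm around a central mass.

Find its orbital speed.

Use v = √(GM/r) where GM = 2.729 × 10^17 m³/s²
r = 68.91 Mm = 6.891 × 10^7 m
GM = 2.729 × 10^17 m³/s²
GM/r = (2.729 × 10^17) / (6.891 × 10^7) = 3.96024 × 10^9 m²/s²
v = √(GM/r) = 62930.4 m/s ≈ 62.93 km/s

Final answer: 62.93 km/s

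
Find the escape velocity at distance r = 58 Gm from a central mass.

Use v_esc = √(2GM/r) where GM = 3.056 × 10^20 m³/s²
r = 58 Gm = 5.8 × 10^10 m
GM = 3.056 × 10^20 m³/s²
2GM/r = 2 × (3.056 × 10^20) / (5.8 × 10^10) = 1.05379 × 10^10 m²/s²
v_esc = √(2GM/r) = 102654 m/s ≈ 102.7 km/s

Final answer: 102.7 km/s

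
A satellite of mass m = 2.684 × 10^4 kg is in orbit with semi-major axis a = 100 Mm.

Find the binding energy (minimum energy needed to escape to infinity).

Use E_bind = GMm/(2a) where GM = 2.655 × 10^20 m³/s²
a = 100 Mm = 1 × 10^8 m
GM = 2.655 × 10^20 m³/s²
m = 2.684 × 10^4 kg
GMm = 2.655 × 10^20 × 26840 = 7.12602 × 10^24 m³·kg/s²
2a = 2 × 10^8 m
E_bind = GMm/(2a) = 3.56301 × 10^16 J ≈ 35.63 PJ

Final answer: 35.63 PJ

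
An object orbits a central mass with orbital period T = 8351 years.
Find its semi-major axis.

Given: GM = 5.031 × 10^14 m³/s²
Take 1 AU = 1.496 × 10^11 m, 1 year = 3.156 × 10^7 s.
T = 8351 years = 2.63558 × 10^11 s
GM = 5.031 × 10^14 m³/s²
Kepler's third law: a³ = GM T² / (4π²)
T² = 6.94626 × 10^22 s²
a³ = (5.031 × 10^14) × (6.94626 × 10^22) / (4π²) = 8.85208 × 10^35 m³
a = (a³)^(1/3) = 9.60171 × 10^11 m ≈ 6.418 AU

Final answer: 6.418 AU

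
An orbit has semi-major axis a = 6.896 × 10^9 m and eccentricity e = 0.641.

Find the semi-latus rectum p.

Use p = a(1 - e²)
a = 6.896 × 10^9 m
e = 0.641,  e² = 0.410881,  1 − e² = 0.589119
p = a(1 − e²) = 6.896 × 10^9 m × 0.589119 = 4.06256 × 10^9 m ≈ 4.063 × 10^9 m

Final answer: p = 4.063 × 10^9 m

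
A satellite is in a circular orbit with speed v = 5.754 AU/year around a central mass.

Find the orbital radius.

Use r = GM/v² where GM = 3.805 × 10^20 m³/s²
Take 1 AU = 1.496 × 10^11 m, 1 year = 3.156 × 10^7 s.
v = 5.754 AU/year = 27275 m/s
GM = 3.805 × 10^20 m³/s²
v² = 7.43925 × 10^8 m²/s²
r = GM/v² = (3.805 × 10^20) / (7.43925 × 10^8) = 5.11477 × 10^11 m ≈ 3.419 AU

Final answer: 3.419 AU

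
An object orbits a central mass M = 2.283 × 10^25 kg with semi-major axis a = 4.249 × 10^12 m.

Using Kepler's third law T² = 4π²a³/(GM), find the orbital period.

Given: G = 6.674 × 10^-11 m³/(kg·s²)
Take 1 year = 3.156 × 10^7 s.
M = 2.283 × 10^25 kg
GM = G × M = 6.674 × 10^-11 × 2.283 × 10^25 = 1.52367 × 10^15 m³/s²
a = 4.249 × 10^12 m
a³ = 7.67115 × 10^37 m³
T = 2π √(a³/GM) = 2π √((7.67115 × 10^37) / (1.52367 × 10^15)) = 2π × 2.2438 × 10^11 s
T = 1.40982 × 10^12 s ≈ 4.467 × 10^4 years

Final answer: 4.467 × 10^4 years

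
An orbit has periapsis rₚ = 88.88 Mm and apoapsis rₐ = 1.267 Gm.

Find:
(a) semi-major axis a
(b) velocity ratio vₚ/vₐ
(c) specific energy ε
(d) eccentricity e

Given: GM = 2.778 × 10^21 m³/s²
rₚ = 88.88 Mm = 8.888 × 10^7 m
rₐ = 1.267 Gm = 1.267 × 10^9 m
GM = 2.778 × 10^21 m³/s²
a = (rₚ + rₐ)/2 = 6.7794 × 10^8 m
e = (rₐ − rₚ)/(rₐ + rₚ) = (1.17812 × 10^9) / (1.35588 × 10^9) = 0.868897
(a) a = 6.7794 × 10^8 m ≈ 677.9 Mm
(b) vₚ/vₐ = rₐ/rₚ (angular momentum) = (1.267 × 10^9) / (8.888 × 10^7) = 14.2552 ≈ 14.26
(c) 2a = 1.35588 × 10^9 m;  ε = −GM/(2a) = -2.04885 × 10^12 J/kg ≈ -2049 GJ/kg
(d) e = 0.868897 ≈ 0.8689

Final answer:
(a) semi-major axis a = 677.9 Mm
(b) velocity ratio vₚ/vₐ = 14.26
(c) specific energy ε = -2049 GJ/kg
(d) eccentricity e = 0.8689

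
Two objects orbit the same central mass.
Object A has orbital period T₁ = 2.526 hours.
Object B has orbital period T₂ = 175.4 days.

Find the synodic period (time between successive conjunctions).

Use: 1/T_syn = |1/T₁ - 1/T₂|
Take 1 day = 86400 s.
T₁ = 2.526 hours = 9093.6 s
T₂ = 175.4 days = 1.51546 × 10^7 s
1/T₁ = 0.000109967 s⁻¹
1/T₂ = 6.59867 × 10^-8 s⁻¹
|1/T₁ − 1/T₂| = 0.000109901 s⁻¹
T_syn = 1 / |1/T₁ − 1/T₂| = 9099.06 s ≈ 2.528 hours

Final answer: T_syn = 2.528 hours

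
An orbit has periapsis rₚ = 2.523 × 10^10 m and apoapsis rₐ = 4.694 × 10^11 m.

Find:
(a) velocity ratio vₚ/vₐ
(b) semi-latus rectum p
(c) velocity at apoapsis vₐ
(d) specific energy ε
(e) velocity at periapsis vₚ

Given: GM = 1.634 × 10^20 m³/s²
rₚ = 2.523 × 10^10 m
rₐ = 4.694 × 10^11 m
GM = 1.634 × 10^20 m³/s²
a = (rₚ + rₐ)/2 = 2.47315 × 10^11 m
e = (rₐ − rₚ)/(rₐ + rₚ) = (4.4417 × 10^11) / (4.9463 × 10^11) = 0.897984
(a) vₚ/vₐ = rₐ/rₚ (angular momentum) = (4.694 × 10^11) / (2.523 × 10^10) = 18.6048 ≈ 18.6
(b) 1 − e² = 0.193624;  p = a(1 − e²) = 2.47315 × 10^11 × 0.193624 = 4.78861 × 10^10 m ≈ 4.789 × 10^10 m
(c) vₐ² = GM (2/rₐ − 1/a) = 1.634 × 10^20 × (4.26076 × 10^-12 − 4.04343 × 10^-12) = 3.55121 × 10^7 m²/s²;  vₐ = 5959.2 m/s ≈ 5.959 km/s
(d) 2a = 4.9463 × 10^11 m;  ε = −GM/(2a) = -3.30348 × 10^8 J/kg ≈ -330.3 MJ/kg
(e) vₚ² = GM (2/rₚ − 1/a) = 1.634 × 10^20 × (7.92707 × 10^-11 − 4.04343 × 10^-12) = 1.22921 × 10^10 m²/s²;  vₚ = 110870 m/s ≈ 110.9 km/s

Final answer:
(a) velocity ratio vₚ/vₐ = 18.6
(b) semi-latus rectum p = 4.789 × 10^10 m
(c) velocity at apoapsis vₐ = 5.959 km/s
(d) specific energy ε = -330.3 MJ/kg
(e) velocity at periapsis vₚ = 110.9 km/s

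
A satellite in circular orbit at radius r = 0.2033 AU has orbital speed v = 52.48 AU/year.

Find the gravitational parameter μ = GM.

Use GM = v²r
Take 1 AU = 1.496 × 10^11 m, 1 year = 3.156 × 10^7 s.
r = 0.2033 AU = 3.04137 × 10^10 m
v = 52.48 AU/year = 248765 m/s
v² = 6.18838 × 10^10 m²/s²
GM = v²r = 6.18838 × 10^10 × 3.04137 × 10^10 = 1.88211 × 10^21 m³/s²
GM ≈ 1.882 × 10^21 m³/s²

Final answer: GM = 1.882 × 10^21 m³/s²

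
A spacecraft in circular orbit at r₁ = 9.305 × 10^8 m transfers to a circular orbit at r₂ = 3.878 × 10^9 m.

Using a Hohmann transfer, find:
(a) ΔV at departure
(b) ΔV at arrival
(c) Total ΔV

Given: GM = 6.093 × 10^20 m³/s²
r₁ = 9.305 × 10^8 m
r₂ = 3.878 × 10^9 m
GM = 6.093 × 10^20 m³/s²
Transfer ellipse: a_t = (r₁ + r₂)/2 = 2.40425 × 10^9 m
Circular speed at r₁: v₁ = √(GM/r₁) = 809203 m/s
Transfer speed at r₁ (periapsis): v₁ₜ = √(GM(2/r₁ − 1/a_t)) = 1.02771 × 10^6 m/s
(a) ΔV₁ = v₁ₜ − v₁ = 218509 m/s ≈ 218.5 km/s
Circular speed at r₂: v₂ = √(GM/r₂) = 396380 m/s
Transfer speed at r₂ (apoapsis): v₂ₜ = √(GM(2/r₂ − 1/a_t)) = 246593 m/s
(b) ΔV₂ = v₂ − v₂ₜ = 149787 m/s ≈ 149.8 km/s
(c) ΔV_total = ΔV₁ + ΔV₂ = 368297 m/s ≈ 368.3 km/s

Final answer:
(a) ΔV₁ = 218.5 km/s
(b) ΔV₂ = 149.8 km/s
(c) ΔV_total = 368.3 km/s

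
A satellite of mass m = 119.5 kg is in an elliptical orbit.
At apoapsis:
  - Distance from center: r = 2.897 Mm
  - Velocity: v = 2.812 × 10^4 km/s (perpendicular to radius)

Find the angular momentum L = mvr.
r = 2.897 Mm = 2.897 × 10^6 m
v = 2.812 × 10^4 km/s = 2.812 × 10^7 m/s
vr = 2.812 × 10^7 × 2.897 × 10^6 = 8.14636 × 10^13 m²/s
L = m × vr = 119.5 × 8.14636 × 10^13 = 9.7349 × 10^15 kg·m²/s ≈ 9.735 × 10^15 kg·m²/s

Final answer: L = 9.735 × 10^15 kg·m²/s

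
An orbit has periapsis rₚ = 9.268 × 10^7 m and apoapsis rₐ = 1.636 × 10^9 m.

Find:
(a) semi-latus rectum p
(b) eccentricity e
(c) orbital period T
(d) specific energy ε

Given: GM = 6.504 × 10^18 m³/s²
rₚ = 9.268 × 10^7 m
rₐ = 1.636 × 10^9 m
GM = 6.504 × 10^18 m³/s²
a = (rₚ + rₐ)/2 = 8.6434 × 10^8 m
e = (rₐ − rₚ)/(rₐ + rₚ) = (1.54332 × 10^9) / (1.72868 × 10^9) = 0.892774
(a) 1 − e² = 0.202955;  p = a(1 − e²) = 8.6434 × 10^8 × 0.202955 = 1.75422 × 10^8 m ≈ 1.754 × 10^8 m
(b) e = 0.892774 ≈ 0.8928
(c) a³ = 6.45734 × 10^26 m³;  T = 2π √(a³/GM) = 2π × 9964.07 s = 62606.1 s ≈ 17.39 hours
(d) 2a = 1.72868 × 10^9 m;  ε = −GM/(2a) = -3.76241 × 10^9 J/kg ≈ -3.762 GJ/kg

Final answer:
(a) semi-latus rectum p = 1.754 × 10^8 m
(b) eccentricity e = 0.8928
(c) orbital period T = 17.39 hours
(d) specific energy ε = -3.762 GJ/kg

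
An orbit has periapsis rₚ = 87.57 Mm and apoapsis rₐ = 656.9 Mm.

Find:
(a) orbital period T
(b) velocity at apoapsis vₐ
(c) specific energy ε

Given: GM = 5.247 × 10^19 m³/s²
rₚ = 87.57 Mm = 8.757 × 10^7 m
rₐ = 656.9 Mm = 6.569 × 10^8 m
GM = 5.247 × 10^19 m³/s²
a = (rₚ + rₐ)/2 = 3.72235 × 10^8 m
e = (rₐ − rₚ)/(rₐ + rₚ) = (5.6933 × 10^8) / (7.4447 × 10^8) = 0.764745
(a) a³ = 5.15765 × 10^25 m³;  T = 2π √(a³/GM) = 2π × 991.449 s = 6229.46 s ≈ 1.73 hours
(b) vₐ² = GM (2/rₐ − 1/a) = 5.247 × 10^19 × (3.0446 × 10^-9 − 2.68647 × 10^-9) = 1.8791 × 10^10 m²/s²;  vₐ = 137080 m/s ≈ 137.1 km/s
(c) 2a = 7.4447 × 10^8 m;  ε = −GM/(2a) = -7.04797 × 10^10 J/kg ≈ -70.48 GJ/kg

Final answer:
(a) orbital period T = 1.73 hours
(b) velocity at apoapsis vₐ = 137.1 km/s
(c) specific energy ε = -70.48 GJ/kg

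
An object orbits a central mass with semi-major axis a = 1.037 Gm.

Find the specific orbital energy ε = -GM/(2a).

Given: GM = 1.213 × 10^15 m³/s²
a = 1.037 Gm = 1.037 × 10^9 m
GM = 1.213 × 10^15 m³/s²
2a = 2.074 × 10^9 m
ε = −GM/(2a) = -584860 J/kg ≈ -584.9 kJ/kg

Final answer: -584.9 kJ/kg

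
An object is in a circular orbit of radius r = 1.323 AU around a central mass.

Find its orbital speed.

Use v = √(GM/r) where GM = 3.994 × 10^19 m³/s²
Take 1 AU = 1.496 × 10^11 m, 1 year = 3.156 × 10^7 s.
r = 1.323 AU = 1.97921 × 10^11 m
GM = 3.994 × 10^19 m³/s²
GM/r = (3.994 × 10^19) / (1.97921 × 10^11) = 2.01798 × 10^8 m²/s²
v = √(GM/r) = 14205.6 m/s ≈ 2.997 AU/year

Final answer: 2.997 AU/year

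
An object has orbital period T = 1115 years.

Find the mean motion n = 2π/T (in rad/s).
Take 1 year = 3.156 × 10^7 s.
T = 1115 years = 3.51894 × 10^10 s
n = 2π / (3.51894 × 10^10 s) = 1.78553 × 10^-10 rad/s ≈ 1.786 × 10^-10 rad/s

Final answer: n = 1.786 × 10^-10 rad/s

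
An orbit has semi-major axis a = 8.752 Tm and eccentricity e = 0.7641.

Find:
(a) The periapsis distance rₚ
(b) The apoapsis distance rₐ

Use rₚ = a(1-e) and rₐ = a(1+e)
a = 8.752 Tm = 8.752 × 10^12 m
e = 0.7641:  1 − e = 0.2359,  1 + e = 1.7641
(a) rₚ = a(1 − e) = 8.752 × 10^12 m × 0.2359 = 2.0646 × 10^12 m ≈ 2.065 Tm
(b) rₐ = a(1 + e) = 8.752 × 10^12 m × 1.7641 = 1.54394 × 10^13 m ≈ 15.44 Tm

Final answer:
(a) rₚ = 2.065 Tm
(b) rₐ = 15.44 Tm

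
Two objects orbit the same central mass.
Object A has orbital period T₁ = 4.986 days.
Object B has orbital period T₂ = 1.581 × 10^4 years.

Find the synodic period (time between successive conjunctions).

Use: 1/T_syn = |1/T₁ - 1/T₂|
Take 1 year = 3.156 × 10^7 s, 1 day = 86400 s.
T₁ = 4.986 days = 430790 s
T₂ = 1.581 × 10^4 years = 4.98964 × 10^11 s
1/T₁ = 2.32131 × 10^-6 s⁻¹
1/T₂ = 2.00415 × 10^-12 s⁻¹
|1/T₁ − 1/T₂| = 2.32131 × 10^-6 s⁻¹
T_syn = 1 / |1/T₁ − 1/T₂| = 430791 s ≈ 4.986 days

Final answer: T_syn = 4.986 days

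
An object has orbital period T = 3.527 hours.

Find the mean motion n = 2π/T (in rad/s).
T = 3.527 hours = 12697.2 s
n = 2π / 12697.2 s = 0.000494848 rad/s ≈ 0.0004948 rad/s

Final answer: n = 0.0004948 rad/s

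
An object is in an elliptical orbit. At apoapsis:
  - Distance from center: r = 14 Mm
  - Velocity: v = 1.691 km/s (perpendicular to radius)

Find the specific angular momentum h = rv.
r = 14 Mm = 1.4 × 10^7 m
v = 1.691 km/s = 1691 m/s
h = rv = 1.4 × 10^7 × 1691 = 2.3674 × 10^10 m²/s ≈ 2.367 × 10^10 m²/s

Final answer: h = 2.367 × 10^10 m²/s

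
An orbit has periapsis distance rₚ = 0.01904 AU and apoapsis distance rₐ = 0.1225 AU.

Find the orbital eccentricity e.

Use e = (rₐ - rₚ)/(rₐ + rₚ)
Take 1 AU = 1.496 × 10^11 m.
rₚ = 0.01904 AU = 2.84838 × 10^9 m
rₐ = 0.1225 AU = 1.8326 × 10^10 m
rₐ − rₚ = 1.54776 × 10^10 m
rₐ + rₚ = 2.11744 × 10^10 m
e = (rₐ − rₚ)/(rₐ + rₚ) = 0.730959

Final answer: e = 0.731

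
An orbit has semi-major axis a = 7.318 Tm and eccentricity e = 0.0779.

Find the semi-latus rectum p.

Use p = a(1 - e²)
a = 7.318 Tm = 7.318 × 10^12 m
e = 0.0779,  e² = 0.00606841,  1 − e² = 0.993932
p = a(1 − e²) = 7.318 × 10^12 m × 0.993932 = 7.27359 × 10^12 m ≈ 7.274 Tm

Final answer: p = 7.274 Tm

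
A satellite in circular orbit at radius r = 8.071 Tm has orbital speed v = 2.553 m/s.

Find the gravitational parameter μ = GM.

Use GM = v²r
r = 8.071 Tm = 8.071 × 10^12 m
v = 2.553 m/s
v² = 6.51781 m²/s²
GM = v²r = 6.51781 × 8.071 × 10^12 = 5.26052 × 10^13 m³/s²
GM ≈ 5.261 × 10^13 m³/s²

Final answer: GM = 5.261 × 10^13 m³/s²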